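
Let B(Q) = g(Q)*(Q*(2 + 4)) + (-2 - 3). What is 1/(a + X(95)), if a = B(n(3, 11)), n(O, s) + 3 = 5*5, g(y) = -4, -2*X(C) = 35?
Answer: -2/1101 ≈ -0.0018165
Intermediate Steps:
X(C) = -35/2 (X(C) = -1/2*35 = -35/2)
n(O, s) = 22 (n(O, s) = -3 + 5*5 = -3 + 25 = 22)
B(Q) = -5 - 24*Q (B(Q) = -4*Q*(2 + 4) + (-2 - 3) = -4*Q*6 - 5 = -24*Q - 5 = -5 - 24*Q)
a = -533 (a = -5 - 24*22 = -5 - 528 = -533)
1/(a + X(95)) = 1/(-533 - 35/2) = 1/(-1101/2) = -2/1101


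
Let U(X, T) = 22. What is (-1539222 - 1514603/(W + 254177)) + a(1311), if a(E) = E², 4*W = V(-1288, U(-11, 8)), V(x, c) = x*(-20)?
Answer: 46778976280/260617 ≈ 1.7949e+5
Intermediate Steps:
V(x, c) = -20*x
W = 6440 (W = (-20*(-1288))/4 = (¼)*25760 = 6440)
(-1539222 - 1514603/(W + 254177)) + a(1311) = (-1539222 - 1514603/(6440 + 254177)) + 1311² = (-1539222 - 1514603/260617) + 1718721 = -401148934577/260617 + 1718721 = 46778976280/260617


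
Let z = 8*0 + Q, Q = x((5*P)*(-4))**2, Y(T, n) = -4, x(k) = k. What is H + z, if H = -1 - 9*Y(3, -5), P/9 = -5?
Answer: 810035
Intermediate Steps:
P = -45 (P = 9*(-5) = -45)
Q = 810000 (Q = ((5*(-45))*(-4))**2 = (-225*(-4))**2 = 900**2 = 810000)
z = 810000 (z = 8*0 + 810000 = 0 + 810000 = 810000)
H = 35 (H = -1 - 9*(-4) = -1 + 36 = 35)
H + z = 35 + 810000 = 810035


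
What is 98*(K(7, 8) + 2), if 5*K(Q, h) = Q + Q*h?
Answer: 7154/5 ≈ 1430.8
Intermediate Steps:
K(Q, h) = Q/5 + Q*h/5 (K(Q, h) = (Q + Q*h)/5 = Q/5 + Q*h/5)
98*(K(7, 8) + 2) = 98*((⅕)*7*(1 + 8) + 2) = 98*((⅕)*7*9 + 2) = 98*(63/5 + 2) = 98*(73/5) = 7154/5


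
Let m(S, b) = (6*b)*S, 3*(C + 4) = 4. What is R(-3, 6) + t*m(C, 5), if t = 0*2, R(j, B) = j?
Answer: -3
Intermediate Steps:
C = -8/3 (C = -4 + (1/3)*4 = -4 + 4/3 = -8/3 ≈ -2.6667)
m(S, b) = 6*S*b
t = 0
R(-3, 6) + t*m(C, 5) = -3 + 0*(6*(-8/3)*5) = -3 + 0*(-80) = -3 + 0 = -3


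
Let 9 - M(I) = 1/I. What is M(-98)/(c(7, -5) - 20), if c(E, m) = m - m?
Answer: -883/1960 ≈ -0.45051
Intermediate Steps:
c(E, m) = 0
M(I) = 9 - 1/I
M(-98)/(c(7, -5) - 20) = (9 - 1/(-98))/(0 - 20) = (9 - 1*(-1/98))/(-20) = -(9 + 1/98)/20 = -1/20*883/98 = -883/1960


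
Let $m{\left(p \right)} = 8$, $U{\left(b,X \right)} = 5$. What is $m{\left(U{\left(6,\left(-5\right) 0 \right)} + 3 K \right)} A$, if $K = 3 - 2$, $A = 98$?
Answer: $784$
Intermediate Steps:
$K = 1$ ($K = 3 - 2 = 1$)
$m{\left(U{\left(6,\left(-5\right) 0 \right)} + 3 K \right)} A = 8 \cdot 98 = 784$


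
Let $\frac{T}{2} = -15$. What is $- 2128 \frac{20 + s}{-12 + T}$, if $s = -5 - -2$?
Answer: $\frac{2584}{3} \approx 861.33$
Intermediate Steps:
$T = -30$ ($T = 2 \left(-15\right) = -30$)
$s = -3$ ($s = -5 + 2 = -3$)
$- 2128 \frac{20 + s}{-12 + T} = - 2128 \frac{20 - 3}{-12 - 30} = - 2128 \frac{17}{-42} = - 2128 \cdot 17 \left(- \frac{1}{42}\right) = \left(-2128\right) \left(- \frac{17}{42}\right) = \frac{2584}{3}$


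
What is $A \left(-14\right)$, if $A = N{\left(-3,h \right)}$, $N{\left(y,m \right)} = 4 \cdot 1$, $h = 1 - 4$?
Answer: $-56$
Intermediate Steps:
$h = -3$
$N{\left(y,m \right)} = 4$
$A = 4$
$A \left(-14\right) = 4 \left(-14\right) = -56$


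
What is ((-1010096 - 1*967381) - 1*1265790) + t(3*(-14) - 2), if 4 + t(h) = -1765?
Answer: -3245036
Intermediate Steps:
t(h) = -1769 (t(h) = -4 - 1765 = -1769)
((-1010096 - 1*967381) - 1*1265790) + t(3*(-14) - 2) = ((-1010096 - 1*967381) - 1*1265790) - 1769 = ((-1010096 - 967381) - 1265790) - 1769 = (-1977477 - 1265790) - 1769 = -3243267 - 1769 = -3245036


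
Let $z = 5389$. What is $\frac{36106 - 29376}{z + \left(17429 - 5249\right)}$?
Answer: $\frac{6730}{17569} \approx 0.38306$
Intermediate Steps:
$\frac{36106 - 29376}{z + \left(17429 - 5249\right)} = \frac{36106 - 29376}{5389 + \left(17429 - 5249\right)} = \frac{6730}{5389 + 12180} = \frac{6730}{17569}$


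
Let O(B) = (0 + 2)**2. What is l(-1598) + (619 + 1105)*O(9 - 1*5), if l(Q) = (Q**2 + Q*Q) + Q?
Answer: 5112506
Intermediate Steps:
O(B) = 4 (O(B) = 2**2 = 4)
l(Q) = Q + 2*Q**2 (l(Q) = (Q**2 + Q**2) + Q = 2*Q**2 + Q = Q + 2*Q**2)
l(-1598) + (619 + 1105)*O(9 - 1*5) = -1598*(1 + 2*(-1598)) + (619 + 1105)*4 = -1598*(1 - 3196) + 1724*4 = -1598*(-3195) + 6896 = 5105610 + 6896 = 5112506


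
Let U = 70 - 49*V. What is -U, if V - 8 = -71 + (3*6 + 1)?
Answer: -2226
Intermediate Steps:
V = -44 (V = 8 + (-71 + (3*6 + 1)) = 8 + (-71 + (18 + 1)) = 8 + (-71 + 19) = 8 - 52 = -44)
U = 2226 (U = 70 - 49*(-44) = 70 + 2156 = 2226)
-U = -1*2226 = -2226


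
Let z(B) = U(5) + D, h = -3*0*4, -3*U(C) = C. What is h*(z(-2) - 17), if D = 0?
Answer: 0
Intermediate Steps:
U(C) = -C/3
h = 0 (h = 0*4 = 0)
z(B) = -5/3 (z(B) = -1/3*5 + 0 = -5/3 + 0 = -5/3)
h*(z(-2) - 17) = 0*(-5/3 - 17) = 0*(-56/3) = 0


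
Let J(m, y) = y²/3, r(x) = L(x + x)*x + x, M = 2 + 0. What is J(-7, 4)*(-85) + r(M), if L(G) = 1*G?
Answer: -1330/3 ≈ -443.33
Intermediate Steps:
L(G) = G
M = 2
r(x) = x + 2*x² (r(x) = (x + x)*x + x = (2*x)*x + x = 2*x² + x = x + 2*x²)
J(m, y) = y²/3 (J(m, y) = y²*(⅓) = y²/3)
J(-7, 4)*(-85) + r(M) = ((⅓)*4²)*(-85) + 2*(1 + 2*2) = ((⅓)*16)*(-85) + 2*(1 + 4) = (16/3)*(-85) + 2*5 = -1360/3 + 10 = -1330/3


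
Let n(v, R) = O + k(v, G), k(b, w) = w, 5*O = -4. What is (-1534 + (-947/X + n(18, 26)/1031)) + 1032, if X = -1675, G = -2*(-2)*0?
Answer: -865941333/1726925 ≈ -501.44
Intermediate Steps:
O = -⅘ (O = (⅕)*(-4) = -⅘ ≈ -0.80000)
G = 0 (G = 4*0 = 0)
n(v, R) = -⅘ (n(v, R) = -⅘ + 0 = -⅘)
(-1534 + (-947/X + n(18, 26)/1031)) + 1032 = (-1534 + (-947/(-1675) - ⅘/1031)) + 1032 = (-1534 + (-947*(-1/1675) - ⅘*1/1031)) + 1032 = (-1534 + (947/1675 - 4/5155)) + 1032 = (-1534 + 975017/1726925) + 1032 = -2648127933/1726925 + 1032 = -865941333/1726925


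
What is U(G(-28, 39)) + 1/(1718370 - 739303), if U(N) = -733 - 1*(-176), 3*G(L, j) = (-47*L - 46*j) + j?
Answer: -545340318/979067 ≈ -557.00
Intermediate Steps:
G(L, j) = -15*j - 47*L/3 (G(L, j) = ((-47*L - 46*j) + j)/3 = (-47*L - 45*j)/3 = -15*j - 47*L/3)
U(N) = -557 (U(N) = -733 + 176 = -557)
U(G(-28, 39)) + 1/(1718370 - 739303) = -557 + 1/(1718370 - 739303) = -557 + 1/979067 = -545340318/979067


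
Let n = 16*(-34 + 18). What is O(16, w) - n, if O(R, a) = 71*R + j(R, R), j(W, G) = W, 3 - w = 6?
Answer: 1408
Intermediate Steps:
w = -3 (w = 3 - 1*6 = 3 - 6 = -3)
O(R, a) = 72*R (O(R, a) = 71*R + R = 72*R)
n = -256 (n = 16*(-16) = -256)
O(16, w) - n = 72*16 - 1*(-256) = 1152 + 256 = 1408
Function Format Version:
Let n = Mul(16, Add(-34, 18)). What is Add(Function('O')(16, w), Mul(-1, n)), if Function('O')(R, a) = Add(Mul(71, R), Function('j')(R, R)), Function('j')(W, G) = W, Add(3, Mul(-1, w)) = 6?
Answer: 1408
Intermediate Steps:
w = -3 (w = Add(3, Mul(-1, 6)) = Add(3, -6) = -3)
Function('O')(R, a) = Mul(72, R) (Function('O')(R, a) = Add(Mul(71, R), R) = Mul(72, R))
n = -256 (n = Mul(16, -16) = -256)
Add(Function('O')(16, w), Mul(-1, n)) = Add(Mul(72, 16), Mul(-1, -256)) = Add(1152, 256) = 1408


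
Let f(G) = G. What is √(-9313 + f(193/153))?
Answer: 2*I*√6054958/51 ≈ 96.497*I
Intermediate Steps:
√(-9313 + f(193/153)) = √(-9313 + 193/153) = √(-1424696/153) = 2*I*√6054958/51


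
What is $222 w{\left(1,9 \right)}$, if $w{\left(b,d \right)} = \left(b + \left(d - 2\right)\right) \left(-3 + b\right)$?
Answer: $-3552$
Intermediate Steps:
$w{\left(b,d \right)} = \left(-3 + b\right) \left(-2 + b + d\right)$ ($w{\left(b,d \right)} = \left(b + \left(-2 + d\right)\right) \left(-3 + b\right) = \left(-2 + b + d\right) \left(-3 + b\right) = \left(-3 + b\right) \left(-2 + b + d\right)$)
$222 w{\left(1,9 \right)} = 222 \left(6 + 1^{2} - 5 - 27 + 1 \cdot 9\right) = 222 \left(6 + 1 - 5 - 27 + 9\right) = 222 \left(-16\right) = -3552$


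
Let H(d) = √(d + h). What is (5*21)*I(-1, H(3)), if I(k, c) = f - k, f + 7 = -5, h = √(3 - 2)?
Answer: -1155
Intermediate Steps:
h = 1 (h = √1 = 1)
f = -12 (f = -7 - 5 = -12)
H(d) = √(1 + d) (H(d) = √(d + 1) = √(1 + d))
I(k, c) = -12 - k
(5*21)*I(-1, H(3)) = (5*21)*(-12 - 1*(-1)) = 105*(-12 + 1) = 105*(-11) = -1155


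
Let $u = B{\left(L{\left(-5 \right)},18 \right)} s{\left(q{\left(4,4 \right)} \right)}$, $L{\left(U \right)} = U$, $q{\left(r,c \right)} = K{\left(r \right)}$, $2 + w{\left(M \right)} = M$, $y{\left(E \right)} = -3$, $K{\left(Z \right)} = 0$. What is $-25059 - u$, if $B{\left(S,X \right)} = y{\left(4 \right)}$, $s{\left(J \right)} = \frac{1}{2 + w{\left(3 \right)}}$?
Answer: $-25058$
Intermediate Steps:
$w{\left(M \right)} = -2 + M$
$q{\left(r,c \right)} = 0$
$s{\left(J \right)} = \frac{1}{3}$ ($s{\left(J \right)} = \frac{1}{2 + \left(-2 + 3\right)} = \frac{1}{2 + 1} = \frac{1}{3}$)
$B{\left(S,X \right)} = -3$
$u = -1$ ($u = \left(-3\right) \frac{1}{3} = -1$)
$-25059 - u = -25059 - -1 = -25059 + 1 = -25058$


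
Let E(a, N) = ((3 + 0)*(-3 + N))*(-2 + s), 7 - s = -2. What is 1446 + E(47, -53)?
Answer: 270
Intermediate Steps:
s = 9 (s = 7 - 1*(-2) = 7 + 2 = 9)
E(a, N) = -63 + 21*N (E(a, N) = ((3 + 0)*(-3 + N))*(-2 + 9) = (3*(-3 + N))*7 = (-9 + 3*N)*7 = -63 + 21*N)
1446 + E(47, -53) = 1446 + (-63 + 21*(-53)) = 1446 + (-63 - 1113) = 1446 - 1176 = 270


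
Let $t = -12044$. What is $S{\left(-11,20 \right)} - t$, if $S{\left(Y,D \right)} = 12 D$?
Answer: $12284$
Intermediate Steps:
$S{\left(-11,20 \right)} - t = 12 \cdot 20 - -12044 = 240 + 12044 = 12284$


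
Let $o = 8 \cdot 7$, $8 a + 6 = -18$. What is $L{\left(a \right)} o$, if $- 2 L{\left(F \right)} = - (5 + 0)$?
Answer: $140$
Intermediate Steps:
$a = -3$ ($a = - \frac{3}{4} + \frac{1}{8} \left(-18\right) = - \frac{3}{4} - \frac{9}{4} = -3$)
$L{\left(F \right)} = \frac{5}{2}$ ($L{\left(F \right)} = - \frac{\left(-1\right) \left(5 + 0\right)}{2} = - \frac{\left(-1\right) 5}{2} = \left(- \frac{1}{2}\right) \left(-5\right) = \frac{5}{2}$)
$o = 56$
$L{\left(a \right)} o = \frac{5}{2} \cdot 56 = 140$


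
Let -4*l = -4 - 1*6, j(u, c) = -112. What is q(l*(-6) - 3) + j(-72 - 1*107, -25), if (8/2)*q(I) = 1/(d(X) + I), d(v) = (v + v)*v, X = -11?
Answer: -100351/896 ≈ -112.00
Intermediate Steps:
d(v) = 2*v² (d(v) = (2*v)*v = 2*v²)
l = 5/2 (l = -(-4 - 1*6)/4 = -(-4 - 6)/4 = -¼*(-10) = 5/2 ≈ 2.5000)
q(I) = 1/(4*(242 + I)) (q(I) = 1/(4*(2*(-11)² + I)) = 1/(4*(2*121 + I)) = 1/(4*(242 + I)))
q(l*(-6) - 3) + j(-72 - 1*107, -25) = 1/(4*(242 + ((5/2)*(-6) - 3))) - 112 = 1/(4*(242 + (-15 - 3))) - 112 = 1/(4*(242 - 18)) - 112 = (¼)/224 - 112 = (¼)*(1/224) - 112 = 1/896 - 112 = -100351/896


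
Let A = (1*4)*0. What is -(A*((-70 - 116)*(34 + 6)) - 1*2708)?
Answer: 2708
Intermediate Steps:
A = 0 (A = 4*0 = 0)
-(A*((-70 - 116)*(34 + 6)) - 1*2708) = -(0*((-70 - 116)*(34 + 6)) - 1*2708) = -(0*(-186*40) - 2708) = -(0*(-7440) - 2708) = -(0 - 2708) = -1*(-2708) = 2708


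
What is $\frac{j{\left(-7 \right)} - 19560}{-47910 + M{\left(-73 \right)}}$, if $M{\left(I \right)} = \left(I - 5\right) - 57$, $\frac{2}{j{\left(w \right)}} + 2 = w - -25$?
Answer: $\frac{156479}{384360} \approx 0.40712$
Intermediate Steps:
$j{\left(w \right)} = \frac{2}{23 + w}$ ($j{\left(w \right)} = \frac{2}{-2 + \left(w - -25\right)} = \frac{2}{-2 + \left(w + 25\right)} = \frac{2}{-2 + \left(25 + w\right)} = \frac{2}{23 + w}$)
$M{\left(I \right)} = -62 + I$ ($M{\left(I \right)} = \left(-5 + I\right) - 57 = -62 + I$)
$\frac{j{\left(-7 \right)} - 19560}{-47910 + M{\left(-73 \right)}} = \frac{\frac{2}{23 - 7} - 19560}{-47910 - 135} = \frac{\frac{2}{16} - 19560}{-47910 - 135} = \frac{2 \cdot \frac{1}{16} - 19560}{-48045} = \left(\frac{1}{8} - 19560\right) \left(- \frac{1}{48045}\right) = \left(- \frac{156479}{8}\right) \left(- \frac{1}{48045}\right) = \frac{156479}{384360}$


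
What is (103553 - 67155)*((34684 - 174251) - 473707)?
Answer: -22321947052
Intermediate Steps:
(103553 - 67155)*((34684 - 174251) - 473707) = 36398*(-139567 - 473707) = 36398*(-613274) = -22321947052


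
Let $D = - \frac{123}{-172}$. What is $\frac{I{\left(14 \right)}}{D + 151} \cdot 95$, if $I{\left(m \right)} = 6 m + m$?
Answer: $\frac{320264}{5219} \approx 61.365$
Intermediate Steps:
$I{\left(m \right)} = 7 m$
$D = \frac{123}{172}$ ($D = \left(-123\right) \left(- \frac{1}{172}\right) = \frac{123}{172} \approx 0.71512$)
$\frac{I{\left(14 \right)}}{D + 151} \cdot 95 = \frac{7 \cdot 14}{\frac{123}{172} + 151} \cdot 95 = \frac{98}{\frac{26095}{172}} \cdot 95 = 98 \cdot \frac{172}{26095} \cdot 95 = \frac{16856}{26095} \cdot 95 = \frac{320264}{5219}$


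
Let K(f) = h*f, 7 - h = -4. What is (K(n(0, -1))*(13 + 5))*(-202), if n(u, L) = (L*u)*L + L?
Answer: 39996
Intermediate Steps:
h = 11 (h = 7 - 1*(-4) = 7 + 4 = 11)
n(u, L) = L + u*L**2 (n(u, L) = u*L**2 + L = L + u*L**2)
K(f) = 11*f
(K(n(0, -1))*(13 + 5))*(-202) = ((11*(-(1 - 1*0)))*(13 + 5))*(-202) = ((11*(-(1 + 0)))*18)*(-202) = ((11*(-1*1))*18)*(-202) = ((11*(-1))*18)*(-202) = -11*18*(-202) = -198*(-202) = 39996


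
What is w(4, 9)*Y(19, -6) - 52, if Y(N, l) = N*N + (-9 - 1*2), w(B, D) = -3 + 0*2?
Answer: -1102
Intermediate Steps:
w(B, D) = -3 (w(B, D) = -3 + 0 = -3)
Y(N, l) = -11 + N² (Y(N, l) = N² + (-9 - 2) = N² - 11 = -11 + N²)
w(4, 9)*Y(19, -6) - 52 = -3*(-11 + 19²) - 52 = -3*(-11 + 361) - 52 = -3*350 - 52 = -1050 - 52 = -1102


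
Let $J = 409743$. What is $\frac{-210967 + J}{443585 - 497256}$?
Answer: $- \frac{198776}{53671} \approx -3.7036$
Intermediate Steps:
$\frac{-210967 + J}{443585 - 497256} = \frac{-210967 + 409743}{443585 - 497256} = \frac{198776}{-53671} = 198776 \left(- \frac{1}{53671}\right) = - \frac{198776}{53671}$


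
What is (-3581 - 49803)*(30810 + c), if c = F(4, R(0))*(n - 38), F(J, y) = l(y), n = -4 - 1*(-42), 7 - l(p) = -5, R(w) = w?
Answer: -1644761040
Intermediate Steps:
l(p) = 12 (l(p) = 7 - 1*(-5) = 7 + 5 = 12)
n = 38 (n = -4 + 42 = 38)
F(J, y) = 12
c = 0 (c = 12*(38 - 38) = 12*0 = 0)
(-3581 - 49803)*(30810 + c) = (-3581 - 49803)*(30810 + 0) = -53384*30810 = -1644761040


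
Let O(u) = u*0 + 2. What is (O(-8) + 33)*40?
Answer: 1400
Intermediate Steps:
O(u) = 2 (O(u) = 0 + 2 = 2)
(O(-8) + 33)*40 = (2 + 33)*40 = 35*40 = 1400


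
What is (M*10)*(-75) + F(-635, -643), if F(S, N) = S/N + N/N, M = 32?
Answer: -15430722/643 ≈ -23998.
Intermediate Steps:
F(S, N) = 1 + S/N (F(S, N) = S/N + 1 = 1 + S/N)
(M*10)*(-75) + F(-635, -643) = (32*10)*(-75) + (-643 - 635)/(-643) = 320*(-75) - 1/643*(-1278) = -24000 + 1278/643 = -15430722/643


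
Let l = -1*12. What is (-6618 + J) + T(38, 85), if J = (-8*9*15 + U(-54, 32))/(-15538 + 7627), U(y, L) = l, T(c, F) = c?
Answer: -17351096/2637 ≈ -6579.9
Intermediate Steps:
l = -12
U(y, L) = -12
J = 364/2637 (J = (-8*9*15 - 12)/(-15538 + 7627) = (-72*15 - 12)/(-7911) = (-1080 - 12)*(-1/7911) = -1092*(-1/7911) = 364/2637 ≈ 0.13804)
(-6618 + J) + T(38, 85) = (-6618 + 364/2637) + 38 = -17451302/2637 + 38 = -17351096/2637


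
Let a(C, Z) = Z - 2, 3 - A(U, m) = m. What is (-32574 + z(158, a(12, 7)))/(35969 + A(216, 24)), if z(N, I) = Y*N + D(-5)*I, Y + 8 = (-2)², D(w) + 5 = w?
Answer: -8314/8987 ≈ -0.92511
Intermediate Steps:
D(w) = -5 + w
A(U, m) = 3 - m
a(C, Z) = -2 + Z
Y = -4 (Y = -8 + (-2)² = -8 + 4 = -4)
z(N, I) = -10*I - 4*N (z(N, I) = -4*N + (-5 - 5)*I = -4*N - 10*I = -10*I - 4*N)
(-32574 + z(158, a(12, 7)))/(35969 + A(216, 24)) = (-32574 + (-10*(-2 + 7) - 4*158))/(35969 + (3 - 1*24)) = (-32574 + (-10*5 - 632))/(35969 + (3 - 24)) = (-32574 + (-50 - 632))/(35969 - 21) = (-32574 - 682)/35948 = -33256*1/35948 = -8314/8987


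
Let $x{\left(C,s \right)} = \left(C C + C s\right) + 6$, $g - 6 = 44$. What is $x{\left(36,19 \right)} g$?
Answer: $99300$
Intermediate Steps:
$g = 50$ ($g = 6 + 44 = 50$)
$x{\left(C,s \right)} = 6 + C^{2} + C s$ ($x{\left(C,s \right)} = \left(C^{2} + C s\right) + 6 = 6 + C^{2} + C s$)
$x{\left(36,19 \right)} g = \left(6 + 36^{2} + 36 \cdot 19\right) 50 = \left(6 + 1296 + 684\right) 50 = 1986 \cdot 50 = 99300$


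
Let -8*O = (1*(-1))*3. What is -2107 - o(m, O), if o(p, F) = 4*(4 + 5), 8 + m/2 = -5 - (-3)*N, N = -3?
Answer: -2143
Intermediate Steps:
m = -44 (m = -16 + 2*(-5 - (-3)*(-3)) = -16 + 2*(-5 - 1*9) = -16 + 2*(-5 - 9) = -16 + 2*(-14) = -16 - 28 = -44)
O = 3/8 (O = -1*(-1)*3/8 = -(-1)*3/8 = -⅛*(-3) = 3/8 ≈ 0.37500)
o(p, F) = 36 (o(p, F) = 4*9 = 36)
-2107 - o(m, O) = -2107 - 1*36 = -2107 - 36 = -2143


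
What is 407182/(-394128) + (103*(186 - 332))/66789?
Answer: -1840120859/1462411944 ≈ -1.2583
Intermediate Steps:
407182/(-394128) + (103*(186 - 332))/66789 = 407182*(-1/394128) + (103*(-146))*(1/66789) = -203591/197064 - 15038*1/66789 = -203591/197064 - 15038/66789 = -1840120859/1462411944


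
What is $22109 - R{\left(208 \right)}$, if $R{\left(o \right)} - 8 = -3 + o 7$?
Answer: $20648$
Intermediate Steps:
$R{\left(o \right)} = 5 + 7 o$ ($R{\left(o \right)} = 8 + \left(-3 + o 7\right) = 8 + \left(-3 + 7 o\right) = 5 + 7 o$)
$22109 - R{\left(208 \right)} = 22109 - \left(5 + 7 \cdot 208\right) = 22109 - \left(5 + 1456\right) = 22109 - 1461 = 20648$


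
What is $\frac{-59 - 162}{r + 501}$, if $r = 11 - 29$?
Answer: $- \frac{221}{483} \approx -0.45756$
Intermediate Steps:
$r = -18$
$\frac{-59 - 162}{r + 501} = \frac{-59 - 162}{-18 + 501} = - \frac{221}{483}$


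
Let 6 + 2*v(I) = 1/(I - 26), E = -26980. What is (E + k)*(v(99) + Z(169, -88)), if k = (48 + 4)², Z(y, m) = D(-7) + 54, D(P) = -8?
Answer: -76214502/73 ≈ -1.0440e+6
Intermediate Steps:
Z(y, m) = 46 (Z(y, m) = -8 + 54 = 46)
v(I) = -3 + 1/(2*(-26 + I)) (v(I) = -3 + 1/(2*(I - 26)) = -3 + 1/(2*(-26 + I)))
k = 2704 (k = 52² = 2704)
(E + k)*(v(99) + Z(169, -88)) = (-26980 + 2704)*((157 - 6*99)/(2*(-26 + 99)) + 46) = -24276*((½)*(157 - 594)/73 + 46) = -24276*((½)*(1/73)*(-437) + 46) = -24276*(-437/146 + 46) = -24276*6279/146 = -76214502/73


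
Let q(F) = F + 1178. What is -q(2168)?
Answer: -3346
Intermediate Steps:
q(F) = 1178 + F
-q(2168) = -(1178 + 2168) = -1*3346 = -3346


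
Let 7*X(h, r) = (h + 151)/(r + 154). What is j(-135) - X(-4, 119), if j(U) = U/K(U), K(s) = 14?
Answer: -1769/182 ≈ -9.7198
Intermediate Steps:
X(h, r) = (151 + h)/(7*(154 + r)) (X(h, r) = ((h + 151)/(r + 154))/7 = ((151 + h)/(154 + r))/7 = (151 + h)/(7*(154 + r)))
j(U) = U/14
j(-135) - X(-4, 119) = (1/14)*(-135) - (151 - 4)/(7*(154 + 119)) = -135/14 - 147/(7*273) = -135/14 - 1*1/13 = -135/14 - 1/13 = -1769/182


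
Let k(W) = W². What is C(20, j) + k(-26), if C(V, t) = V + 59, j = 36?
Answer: 755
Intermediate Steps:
C(V, t) = 59 + V
C(20, j) + k(-26) = (59 + 20) + (-26)² = 79 + 676 = 755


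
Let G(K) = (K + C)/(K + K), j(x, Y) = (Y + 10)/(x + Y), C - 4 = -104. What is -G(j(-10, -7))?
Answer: -1703/6 ≈ -283.83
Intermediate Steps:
C = -100 (C = 4 - 104 = -100)
j(x, Y) = (10 + Y)/(Y + x)
G(K) = (-100 + K)/(2*K) (G(K) = (K - 100)/(K + K) = (-100 + K)/((2*K)) = (-100 + K)*(1/(2*K)) = (-100 + K)/(2*K))
-G(j(-10, -7)) = -(-100 + (10 - 7)/(-7 - 10))/(2*((10 - 7)/(-7 - 10))) = -(-100 + 3/(-17))/(2*(3/(-17))) = -(-100 - 1/17*3)/(2*((-1/17*3))) = -(-100 - 3/17)/(2*(-3/17)) = -(-17)*(-1703)/(2*3*17) = -1*1703/6 = -1703/6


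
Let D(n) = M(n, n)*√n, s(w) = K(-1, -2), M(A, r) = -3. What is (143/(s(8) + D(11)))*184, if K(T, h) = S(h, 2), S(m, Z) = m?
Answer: 52624/95 - 78936*√11/95 ≈ -2201.9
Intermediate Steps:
K(T, h) = h
s(w) = -2
D(n) = -3*√n
(143/(s(8) + D(11)))*184 = (143/(-2 - 3*√11))*184 = 26312/(-2 - 3*√11)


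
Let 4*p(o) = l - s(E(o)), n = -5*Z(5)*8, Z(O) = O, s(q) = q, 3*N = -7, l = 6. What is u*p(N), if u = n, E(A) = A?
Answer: -1250/3 ≈ -416.67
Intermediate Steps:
N = -7/3 (N = (⅓)*(-7) = -7/3 ≈ -2.3333)
n = -200 (n = -5*5*8 = -25*8 = -200)
u = -200
p(o) = 3/2 - o/4 (p(o) = (6 - o)/4 = 3/2 - o/4)
u*p(N) = -200*(3/2 - ¼*(-7/3)) = -200*(3/2 + 7/12) = -200*25/12 = -1250/3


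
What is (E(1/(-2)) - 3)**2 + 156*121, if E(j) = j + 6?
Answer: 75529/4 ≈ 18882.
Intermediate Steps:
E(j) = 6 + j
(E(1/(-2)) - 3)**2 + 156*121 = ((6 + 1/(-2)) - 3)**2 + 156*121 = ((6 - 1/2) - 3)**2 + 18876 = (11/2 - 3)**2 + 18876 = (5/2)**2 + 18876 = 25/4 + 18876 = 75529/4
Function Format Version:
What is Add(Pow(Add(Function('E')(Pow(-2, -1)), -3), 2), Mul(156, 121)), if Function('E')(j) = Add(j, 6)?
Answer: Rational(75529, 4) ≈ 18882.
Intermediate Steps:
Function('E')(j) = Add(6, j)
Add(Pow(Add(Function('E')(Pow(-2, -1)), -3), 2), Mul(156, 121)) = Add(Pow(Add(Add(6, Pow(-2, -1)), -3), 2), Mul(156, 121)) = Add(Pow(Add(Add(6, Rational(-1, 2)), -3), 2), 18876) = Add(Pow(Add(Rational(11, 2), -3), 2), 18876) = Add(Pow(Rational(5, 2), 2), 18876) = Add(Rational(25, 4), 18876) = Rational(75529, 4)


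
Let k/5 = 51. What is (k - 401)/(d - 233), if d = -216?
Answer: 146/449 ≈ 0.32517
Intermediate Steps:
k = 255 (k = 5*51 = 255)
(k - 401)/(d - 233) = (255 - 401)/(-216 - 233) = -146/(-449) = -146*(-1/449) = 146/449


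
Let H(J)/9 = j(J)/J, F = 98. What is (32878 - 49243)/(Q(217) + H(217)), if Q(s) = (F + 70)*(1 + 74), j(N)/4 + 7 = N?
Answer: -33821/26112 ≈ -1.2952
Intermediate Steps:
j(N) = -28 + 4*N
H(J) = 9*(-28 + 4*J)/J (H(J) = 9*((-28 + 4*J)/J) = 9*(-28 + 4*J)/J)
Q(s) = 12600 (Q(s) = (98 + 70)*(1 + 74) = 168*75 = 12600)
(32878 - 49243)/(Q(217) + H(217)) = (32878 - 49243)/(12600 + (36 - 252/217)) = -16365/(12600 + (36 - 252*1/217)) = -16365/(12600 + (36 - 36/31)) = -16365/(12600 + 1080/31) = -16365/391680/31 = -16365*31/391680 = -33821/26112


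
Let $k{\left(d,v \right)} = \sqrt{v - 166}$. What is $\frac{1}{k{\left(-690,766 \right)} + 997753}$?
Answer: $\frac{997753}{995511048409} - \frac{10 \sqrt{6}}{995511048409} \approx 1.0022 \cdot 10^{-6}$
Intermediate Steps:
$k{\left(d,v \right)} = \sqrt{-166 + v}$
$\frac{1}{k{\left(-690,766 \right)} + 997753} = \frac{1}{\sqrt{-166 + 766} + 997753} = \frac{1}{\sqrt{600} + 997753} = \frac{1}{10 \sqrt{6} + 997753} = \frac{1}{997753 + 10 \sqrt{6}}$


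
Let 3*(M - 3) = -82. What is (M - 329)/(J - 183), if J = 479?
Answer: -265/222 ≈ -1.1937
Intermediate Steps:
M = -73/3 (M = 3 + (⅓)*(-82) = 3 - 82/3 = -73/3 ≈ -24.333)
(M - 329)/(J - 183) = (-73/3 - 329)/(479 - 183) = -1060/3/296 = -1060/3*1/296 = -265/222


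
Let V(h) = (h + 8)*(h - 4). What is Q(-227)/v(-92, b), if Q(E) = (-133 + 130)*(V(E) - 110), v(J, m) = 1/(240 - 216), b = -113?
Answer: -3634488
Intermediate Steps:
v(J, m) = 1/24
V(h) = (-4 + h)*(8 + h) (V(h) = (8 + h)*(-4 + h) = (-4 + h)*(8 + h))
Q(E) = 426 - 12*E - 3*E**2 (Q(E) = (-133 + 130)*((-32 + E**2 + 4*E) - 110) = -3*(-142 + E**2 + 4*E) = 426 - 12*E - 3*E**2)
Q(-227)/v(-92, b) = (426 - 12*(-227) - 3*(-227)**2)/(1/24) = (426 + 2724 - 3*51529)*24 = (426 + 2724 - 154587)*24 = -151437*24 = -3634488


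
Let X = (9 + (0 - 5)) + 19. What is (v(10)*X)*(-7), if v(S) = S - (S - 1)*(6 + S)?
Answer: 21574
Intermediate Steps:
v(S) = S - (-1 + S)*(6 + S)
X = 23 (X = (9 - 5) + 19 = 4 + 19 = 23)
(v(10)*X)*(-7) = ((6 - 1*10² - 4*10)*23)*(-7) = ((6 - 1*100 - 40)*23)*(-7) = ((6 - 100 - 40)*23)*(-7) = -134*23*(-7) = -3082*(-7) = 21574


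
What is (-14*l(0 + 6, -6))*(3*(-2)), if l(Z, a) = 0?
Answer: 0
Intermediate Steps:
(-14*l(0 + 6, -6))*(3*(-2)) = (-14*0)*(3*(-2)) = 0*(-6) = 0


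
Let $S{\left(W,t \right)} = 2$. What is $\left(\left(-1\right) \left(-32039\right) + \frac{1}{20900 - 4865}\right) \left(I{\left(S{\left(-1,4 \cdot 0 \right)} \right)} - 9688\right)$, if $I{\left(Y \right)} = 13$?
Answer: $- \frac{331365761070}{1069} \approx -3.0998 \cdot 10^{8}$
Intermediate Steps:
$\left(\left(-1\right) \left(-32039\right) + \frac{1}{20900 - 4865}\right) \left(I{\left(S{\left(-1,4 \cdot 0 \right)} \right)} - 9688\right) = \left(\left(-1\right) \left(-32039\right) + \frac{1}{20900 - 4865}\right) \left(13 - 9688\right) = \left(32039 + \frac{1}{16035}\right) \left(-9675\right) = \frac{513745366}{16035} \left(-9675\right) = - \frac{331365761070}{1069}$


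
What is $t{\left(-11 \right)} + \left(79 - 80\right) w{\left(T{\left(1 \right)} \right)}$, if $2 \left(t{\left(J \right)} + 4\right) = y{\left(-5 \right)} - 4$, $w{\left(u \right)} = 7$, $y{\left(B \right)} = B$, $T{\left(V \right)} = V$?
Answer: $- \frac{31}{2} \approx -15.5$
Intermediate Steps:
$t{\left(J \right)} = - \frac{17}{2}$ ($t{\left(J \right)} = -4 + \frac{-5 - 4}{2} = -4 + \frac{1}{2} \left(-9\right) = -4 - \frac{9}{2} = - \frac{17}{2}$)
$t{\left(-11 \right)} + \left(79 - 80\right) w{\left(T{\left(1 \right)} \right)} = - \frac{17}{2} + \left(79 - 80\right) 7 = - \frac{17}{2} - 7 = - \frac{31}{2}$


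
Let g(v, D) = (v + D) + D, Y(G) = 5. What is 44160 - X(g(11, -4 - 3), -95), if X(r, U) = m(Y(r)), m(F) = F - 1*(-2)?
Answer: 44153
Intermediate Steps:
g(v, D) = v + 2*D (g(v, D) = (D + v) + D = v + 2*D)
m(F) = 2 + F (m(F) = F + 2 = 2 + F)
X(r, U) = 7 (X(r, U) = 2 + 5 = 7)
44160 - X(g(11, -4 - 3), -95) = 44160 - 1*7 = 44160 - 7 = 44153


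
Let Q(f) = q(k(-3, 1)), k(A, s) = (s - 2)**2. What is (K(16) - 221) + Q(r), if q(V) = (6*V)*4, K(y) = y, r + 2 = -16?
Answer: -181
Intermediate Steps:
r = -18 (r = -2 - 16 = -18)
k(A, s) = (-2 + s)**2
q(V) = 24*V
Q(f) = 24 (Q(f) = 24*(-2 + 1)**2 = 24*(-1)**2 = 24*1 = 24)
(K(16) - 221) + Q(r) = (16 - 221) + 24 = -205 + 24 = -181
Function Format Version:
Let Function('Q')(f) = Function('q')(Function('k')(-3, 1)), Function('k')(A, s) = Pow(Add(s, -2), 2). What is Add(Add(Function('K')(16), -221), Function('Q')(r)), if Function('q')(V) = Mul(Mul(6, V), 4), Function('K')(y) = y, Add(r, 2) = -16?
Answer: -181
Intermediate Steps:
r = -18 (r = Add(-2, -16) = -18)
Function('k')(A, s) = Pow(Add(-2, s), 2)
Function('q')(V) = Mul(24, V)
Function('Q')(f) = 24 (Function('Q')(f) = Mul(24, Pow(Add(-2, 1), 2)) = Mul(24, Pow(-1, 2)) = Mul(24, 1) = 24)
Add(Add(Function('K')(16), -221), Function('Q')(r)) = Add(Add(16, -221), 24) = Add(-205, 24) = -181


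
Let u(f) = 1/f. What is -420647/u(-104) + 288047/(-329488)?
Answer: 14414206140497/329488 ≈ 4.3747e+7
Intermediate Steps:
-420647/u(-104) + 288047/(-329488) = -420647/(1/(-104)) + 288047/(-329488) = -420647/(-1/104) + 288047*(-1/329488) = -420647*(-104) - 288047/329488 = 43747288 - 288047/329488 = 14414206140497/329488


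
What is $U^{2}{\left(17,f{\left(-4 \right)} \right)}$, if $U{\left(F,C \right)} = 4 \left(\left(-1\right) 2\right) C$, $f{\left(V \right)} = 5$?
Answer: $1600$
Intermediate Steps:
$U{\left(F,C \right)} = - 8 C$ ($U{\left(F,C \right)} = 4 \left(-2\right) C = - 8 C$)
$U^{2}{\left(17,f{\left(-4 \right)} \right)} = \left(\left(-8\right) 5\right)^{2} = \left(-40\right)^{2} = 1600$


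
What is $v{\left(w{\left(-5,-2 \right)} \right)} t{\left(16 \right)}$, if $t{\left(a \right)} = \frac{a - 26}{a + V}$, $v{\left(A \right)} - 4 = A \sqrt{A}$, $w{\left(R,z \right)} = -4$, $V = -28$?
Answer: $\frac{10}{3} - \frac{20 i}{3} \approx 3.3333 - 6.6667 i$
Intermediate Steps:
$v{\left(A \right)} = 4 + A^{\frac{3}{2}}$ ($v{\left(A \right)} = 4 + A \sqrt{A} = 4 + A^{\frac{3}{2}}$)
$t{\left(a \right)} = \frac{-26 + a}{-28 + a}$ ($t{\left(a \right)} = \frac{a - 26}{a - 28} = \frac{-26 + a}{-28 + a}$)
$v{\left(w{\left(-5,-2 \right)} \right)} t{\left(16 \right)} = \left(4 + \left(-4\right)^{\frac{3}{2}}\right) \frac{-26 + 16}{-28 + 16} = \left(4 - 8 i\right) \frac{1}{-12} \left(-10\right) = \left(4 - 8 i\right) \left(\left(- \frac{1}{12}\right) \left(-10\right)\right) = \left(4 - 8 i\right) \frac{5}{6} = \frac{10}{3} - \frac{20 i}{3}$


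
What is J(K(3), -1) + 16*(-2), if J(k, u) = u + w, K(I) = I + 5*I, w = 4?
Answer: -29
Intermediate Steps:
K(I) = 6*I
J(k, u) = 4 + u (J(k, u) = u + 4 = 4 + u)
J(K(3), -1) + 16*(-2) = (4 - 1) + 16*(-2) = 3 - 32 = -29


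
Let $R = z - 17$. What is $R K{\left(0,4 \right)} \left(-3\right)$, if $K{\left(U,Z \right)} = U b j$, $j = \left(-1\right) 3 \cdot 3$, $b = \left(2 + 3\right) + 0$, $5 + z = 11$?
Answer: $0$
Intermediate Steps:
$z = 6$ ($z = -5 + 11 = 6$)
$b = 5$ ($b = 5 + 0 = 5$)
$j = -9$ ($j = \left(-3\right) 3 = -9$)
$R = -11$ ($R = 6 - 17 = -11$)
$K{\left(U,Z \right)} = - 45 U$ ($K{\left(U,Z \right)} = U 5 \left(-9\right) = 5 U \left(-9\right) = - 45 U$)
$R K{\left(0,4 \right)} \left(-3\right) = - 11 \left(\left(-45\right) 0\right) \left(-3\right) = \left(-11\right) 0 \left(-3\right) = 0 \left(-3\right) = 0$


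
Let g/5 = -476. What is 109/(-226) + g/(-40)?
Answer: 6669/113 ≈ 59.018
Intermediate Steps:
g = -2380 (g = 5*(-476) = -2380)
109/(-226) + g/(-40) = 109/(-226) - 2380/(-40) = 109*(-1/226) - 2380*(-1/40) = -109/226 + 119/2 = 6669/113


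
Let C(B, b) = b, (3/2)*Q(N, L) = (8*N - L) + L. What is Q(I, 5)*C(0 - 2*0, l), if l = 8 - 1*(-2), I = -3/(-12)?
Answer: 40/3 ≈ 13.333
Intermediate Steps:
I = ¼ (I = -3*(-1/12) = ¼ ≈ 0.25000)
Q(N, L) = 16*N/3 (Q(N, L) = 2*((8*N - L) + L)/3 = 2*((-L + 8*N) + L)/3 = 2*(8*N)/3 = 16*N/3)
l = 10 (l = 8 + 2 = 10)
Q(I, 5)*C(0 - 2*0, l) = ((16/3)*(¼))*10 = (4/3)*10 = 40/3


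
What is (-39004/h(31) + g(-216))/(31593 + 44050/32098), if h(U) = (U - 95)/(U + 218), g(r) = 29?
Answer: 38974402687/8112929312 ≈ 4.8040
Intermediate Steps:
h(U) = (-95 + U)/(218 + U)
(-39004/h(31) + g(-216))/(31593 + 44050/32098) = (-39004*(218 + 31)/(-95 + 31) + 29)/(31593 + 44050/32098) = (-39004/(-64/249) + 29)/(31593 + 44050*(1/32098)) = (-39004/((1/249)*(-64)) + 29)/(31593 + 22025/16049) = (-39004/(-64/249) + 29)/(507058082/16049) = (-39004*(-249/64) + 29)*(16049/507058082) = (2427999/16 + 29)*(16049/507058082) = (2428463/16)*(16049/507058082) = 38974402687/8112929312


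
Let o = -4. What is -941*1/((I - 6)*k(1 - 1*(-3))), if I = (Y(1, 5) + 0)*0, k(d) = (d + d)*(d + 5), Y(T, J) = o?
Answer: 941/432 ≈ 2.1782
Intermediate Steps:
Y(T, J) = -4
k(d) = 2*d*(5 + d) (k(d) = (2*d)*(5 + d) = 2*d*(5 + d))
I = 0 (I = (-4 + 0)*0 = -4*0 = 0)
-941*1/((I - 6)*k(1 - 1*(-3))) = -941*1/(2*(0 - 6)*(1 - 1*(-3))*(5 + (1 - 1*(-3)))) = -941*(-1/(12*(1 + 3)*(5 + (1 + 3)))) = -941*(-1/(48*(5 + 4))) = -941/((2*4*9)*(-6)) = -941/(72*(-6)) = -941/(-432) = -941*(-1/432) = 941/432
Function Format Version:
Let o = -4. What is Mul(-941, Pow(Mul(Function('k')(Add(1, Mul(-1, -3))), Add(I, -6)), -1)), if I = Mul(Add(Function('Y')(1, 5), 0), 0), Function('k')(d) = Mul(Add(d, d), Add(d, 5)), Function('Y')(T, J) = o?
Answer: Rational(941, 432) ≈ 2.1782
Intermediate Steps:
Function('Y')(T, J) = -4
Function('k')(d) = Mul(2, d, Add(5, d)) (Function('k')(d) = Mul(Mul(2, d), Add(5, d)) = Mul(2, d, Add(5, d)))
I = 0 (I = Mul(Add(-4, 0), 0) = Mul(-4, 0) = 0)
Mul(-941, Pow(Mul(Function('k')(Add(1, Mul(-1, -3))), Add(I, -6)), -1)) = Mul(-941, Pow(Mul(Mul(2, Add(1, Mul(-1, -3)), Add(5, Add(1, Mul(-1, -3)))), Add(0, -6)), -1)) = Mul(-941, Pow(Mul(Mul(2, Add(1, 3), Add(5, Add(1, 3))), -6), -1)) = Mul(-941, Pow(Mul(Mul(2, 4, Add(5, 4)), -6), -1)) = Mul(-941, Pow(Mul(Mul(2, 4, 9), -6), -1)) = Mul(-941, Pow(Mul(72, -6), -1)) = Mul(-941, Pow(-432, -1)) = Mul(-941, Rational(-1, 432)) = Rational(941, 432)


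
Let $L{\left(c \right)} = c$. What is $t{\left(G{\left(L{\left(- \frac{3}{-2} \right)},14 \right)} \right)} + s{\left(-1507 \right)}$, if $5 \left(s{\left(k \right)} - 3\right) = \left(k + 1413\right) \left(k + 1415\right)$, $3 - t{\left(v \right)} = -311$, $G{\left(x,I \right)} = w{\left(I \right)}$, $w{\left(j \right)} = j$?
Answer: $\frac{10233}{5} \approx 2046.6$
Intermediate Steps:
$G{\left(x,I \right)} = I$
$t{\left(v \right)} = 314$ ($t{\left(v \right)} = 3 - -311 = 3 + 311 = 314$)
$s{\left(k \right)} = 3 + \frac{\left(1413 + k\right) \left(1415 + k\right)}{5}$ ($s{\left(k \right)} = 3 + \frac{\left(k + 1413\right) \left(k + 1415\right)}{5} = 3 + \frac{\left(1413 + k\right) \left(1415 + k\right)}{5}$)
$t{\left(G{\left(L{\left(- \frac{3}{-2} \right)},14 \right)} \right)} + s{\left(-1507 \right)} = 314 + \left(399882 + \frac{\left(-1507\right)^{2}}{5} + \frac{2828}{5} \left(-1507\right)\right) = 314 + \left(399882 + \frac{1}{5} \cdot 2271049 - \frac{4261796}{5}\right) = 314 + \left(399882 + \frac{2271049}{5} - \frac{4261796}{5}\right) = 314 + \frac{8663}{5} = \frac{10233}{5}$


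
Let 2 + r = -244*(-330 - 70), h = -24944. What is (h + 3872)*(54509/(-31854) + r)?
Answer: -10918218626696/5309 ≈ -2.0565e+9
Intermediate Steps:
r = 97598 (r = -2 - 244*(-330 - 70) = -2 - 244*(-400) = -2 + 97600 = 97598)
(h + 3872)*(54509/(-31854) + r) = (-24944 + 3872)*(54509/(-31854) + 97598) = -21072*(54509*(-1/31854) + 97598) = -21072*(-54509/31854 + 97598) = -21072*3108832183/31854 = -10918218626696/5309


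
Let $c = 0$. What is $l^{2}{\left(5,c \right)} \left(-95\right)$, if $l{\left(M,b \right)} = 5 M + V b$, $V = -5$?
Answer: $-59375$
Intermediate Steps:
$l{\left(M,b \right)} = - 5 b + 5 M$ ($l{\left(M,b \right)} = 5 M - 5 b = - 5 b + 5 M$)
$l^{2}{\left(5,c \right)} \left(-95\right) = \left(\left(-5\right) 0 + 5 \cdot 5\right)^{2} \left(-95\right) = \left(0 + 25\right)^{2} \left(-95\right) = 25^{2} \left(-95\right) = 625 \left(-95\right) = -59375$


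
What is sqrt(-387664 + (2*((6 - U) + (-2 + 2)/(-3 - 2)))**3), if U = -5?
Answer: 2*I*sqrt(94254) ≈ 614.02*I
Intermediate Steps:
sqrt(-387664 + (2*((6 - U) + (-2 + 2)/(-3 - 2)))**3) = sqrt(-387664 + (2*((6 - 1*(-5)) + (-2 + 2)/(-3 - 2)))**3) = sqrt(-387664 + (2*((6 + 5) + 0/(-5)))**3) = sqrt(-387664 + (2*(11 + 0*(-1/5)))**3) = sqrt(-387664 + (2*(11 + 0))**3) = sqrt(-387664 + (2*11)**3) = sqrt(-387664 + 22**3) = sqrt(-387664 + 10648) = sqrt(-377016) = 2*I*sqrt(94254)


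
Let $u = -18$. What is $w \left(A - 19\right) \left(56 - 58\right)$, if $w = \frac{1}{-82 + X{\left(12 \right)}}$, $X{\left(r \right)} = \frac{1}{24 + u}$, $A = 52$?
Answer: $\frac{396}{491} \approx 0.80652$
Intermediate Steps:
$X{\left(r \right)} = \frac{1}{6}$ ($X{\left(r \right)} = \frac{1}{24 - 18} = \frac{1}{6}$)
$w = - \frac{6}{491}$ ($w = \frac{1}{-82 + \frac{1}{6}} = \frac{1}{- \frac{491}{6}} = - \frac{6}{491} \approx -0.01222$)
$w \left(A - 19\right) \left(56 - 58\right) = - \frac{6 \left(52 - 19\right) \left(56 - 58\right)}{491} = - \frac{6 \cdot 33 \left(-2\right)}{491} = \left(- \frac{6}{491}\right) \left(-66\right) = \frac{396}{491}$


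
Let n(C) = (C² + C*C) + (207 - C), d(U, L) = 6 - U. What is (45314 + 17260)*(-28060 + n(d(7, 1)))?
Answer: -1742685900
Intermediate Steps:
n(C) = 207 - C + 2*C² (n(C) = (C² + C²) + (207 - C) = 2*C² + (207 - C) = 207 - C + 2*C²)
(45314 + 17260)*(-28060 + n(d(7, 1))) = (45314 + 17260)*(-28060 + (207 - (6 - 1*7) + 2*(6 - 1*7)²)) = 62574*(-28060 + (207 - (6 - 7) + 2*(6 - 7)²)) = 62574*(-28060 + (207 - 1*(-1) + 2*(-1)²)) = 62574*(-28060 + (207 + 1 + 2*1)) = 62574*(-28060 + (207 + 1 + 2)) = 62574*(-28060 + 210) = 62574*(-27850) = -1742685900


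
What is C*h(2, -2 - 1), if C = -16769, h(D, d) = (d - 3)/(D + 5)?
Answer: 100614/7 ≈ 14373.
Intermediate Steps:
h(D, d) = (-3 + d)/(5 + D)
C*h(2, -2 - 1) = -16769*(-3 + (-2 - 1))/(5 + 2) = -16769*(-3 - 3)/7 = -16769*(-6)/7 = -16769*(-6/7) = 100614/7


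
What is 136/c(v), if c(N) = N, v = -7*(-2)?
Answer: 68/7 ≈ 9.7143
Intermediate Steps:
v = 14
136/c(v) = 136/14 = 136*(1/14) = 68/7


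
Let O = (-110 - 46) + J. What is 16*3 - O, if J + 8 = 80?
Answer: 132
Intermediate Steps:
J = 72 (J = -8 + 80 = 72)
O = -84 (O = (-110 - 46) + 72 = -156 + 72 = -84)
16*3 - O = 16*3 - 1*(-84) = 48 + 84 = 132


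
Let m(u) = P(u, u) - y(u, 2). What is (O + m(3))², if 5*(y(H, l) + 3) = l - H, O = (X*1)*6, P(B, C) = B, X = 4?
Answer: 22801/25 ≈ 912.04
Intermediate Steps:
O = 24 (O = (4*1)*6 = 4*6 = 24)
y(H, l) = -3 - H/5 + l/5 (y(H, l) = -3 + (l - H)/5 = -3 + (-H/5 + l/5) = -3 - H/5 + l/5)
m(u) = 13/5 + 6*u/5 (m(u) = u - (-3 - u/5 + (⅕)*2) = u - (-3 - u/5 + ⅖) = u - (-13/5 - u/5) = u + (13/5 + u/5) = 13/5 + 6*u/5)
(O + m(3))² = (24 + (13/5 + (6/5)*3))² = (24 + (13/5 + 18/5))² = (24 + 31/5)² = (151/5)² = 22801/25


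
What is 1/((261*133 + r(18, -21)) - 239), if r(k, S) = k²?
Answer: 1/34798 ≈ 2.8737e-5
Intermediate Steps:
1/((261*133 + r(18, -21)) - 239) = 1/((261*133 + 18²) - 239) = 1/((34713 + 324) - 239) = 1/(35037 - 239) = 1/34798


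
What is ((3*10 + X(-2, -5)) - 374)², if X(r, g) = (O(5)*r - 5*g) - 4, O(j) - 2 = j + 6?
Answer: 121801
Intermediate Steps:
O(j) = 8 + j (O(j) = 2 + (j + 6) = 2 + (6 + j) = 8 + j)
X(r, g) = -4 - 5*g + 13*r (X(r, g) = ((8 + 5)*r - 5*g) - 4 = (13*r - 5*g) - 4 = (-5*g + 13*r) - 4 = -4 - 5*g + 13*r)
((3*10 + X(-2, -5)) - 374)² = ((3*10 + (-4 - 5*(-5) + 13*(-2))) - 374)² = ((30 + (-4 + 25 - 26)) - 374)² = ((30 - 5) - 374)² = (25 - 374)² = (-349)² = 121801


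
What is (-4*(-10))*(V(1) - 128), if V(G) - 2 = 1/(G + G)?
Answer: -5020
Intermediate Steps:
V(G) = 2 + 1/(2*G) (V(G) = 2 + 1/(G + G) = 2 + 1/(2*G))
(-4*(-10))*(V(1) - 128) = (-4*(-10))*((2 + (1/2)/1) - 128) = 40*((2 + (1/2)*1) - 128) = 40*((2 + 1/2) - 128) = 40*(5/2 - 128) = 40*(-251/2) = -5020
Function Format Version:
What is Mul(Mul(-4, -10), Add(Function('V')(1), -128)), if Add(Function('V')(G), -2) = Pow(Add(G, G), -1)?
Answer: -5020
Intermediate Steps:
Function('V')(G) = Add(2, Mul(Rational(1, 2), Pow(G, -1))) (Function('V')(G) = Add(2, Pow(Add(G, G), -1)) = Add(2, Pow(Mul(2, G), -1)) = Add(2, Mul(Rational(1, 2), Pow(G, -1))))
Mul(Mul(-4, -10), Add(Function('V')(1), -128)) = Mul(Mul(-4, -10), Add(Add(2, Mul(Rational(1, 2), Pow(1, -1))), -128)) = Mul(40, Add(Add(2, Mul(Rational(1, 2), 1)), -128)) = Mul(40, Add(Add(2, Rational(1, 2)), -128)) = Mul(40, Add(Rational(5, 2), -128)) = Mul(40, Rational(-251, 2)) = -5020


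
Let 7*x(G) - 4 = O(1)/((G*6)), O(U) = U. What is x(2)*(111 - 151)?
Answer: -70/3 ≈ -23.333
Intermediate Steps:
x(G) = 4/7 + 1/(42*G) (x(G) = 4/7 + (1/(G*6))/7 = 4/7 + (1/(6*G))/7 = 4/7 + 1/(42*G))
x(2)*(111 - 151) = ((1/42)*(1 + 24*2)/2)*(111 - 151) = ((1/42)*(½)*(1 + 48))*(-40) = ((1/42)*(½)*49)*(-40) = (7/12)*(-40) = -70/3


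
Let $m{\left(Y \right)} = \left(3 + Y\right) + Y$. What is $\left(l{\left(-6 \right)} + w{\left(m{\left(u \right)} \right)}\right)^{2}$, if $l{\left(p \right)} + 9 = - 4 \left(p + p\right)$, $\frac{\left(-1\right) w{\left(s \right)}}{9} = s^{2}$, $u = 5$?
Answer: $2196324$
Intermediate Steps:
$m{\left(Y \right)} = 3 + 2 Y$
$w{\left(s \right)} = - 9 s^{2}$
$l{\left(p \right)} = -9 - 8 p$ ($l{\left(p \right)} = -9 - 4 \left(p + p\right) = -9 - 4 \cdot 2 p = -9 - 8 p$)
$\left(l{\left(-6 \right)} + w{\left(m{\left(u \right)} \right)}\right)^{2} = \left(\left(-9 - -48\right) - 9 \left(3 + 2 \cdot 5\right)^{2}\right)^{2} = \left(\left(-9 + 48\right) - 9 \left(3 + 10\right)^{2}\right)^{2} = \left(39 - 9 \cdot 13^{2}\right)^{2} = \left(39 - 1521\right)^{2} = \left(-1482\right)^{2} = 2196324$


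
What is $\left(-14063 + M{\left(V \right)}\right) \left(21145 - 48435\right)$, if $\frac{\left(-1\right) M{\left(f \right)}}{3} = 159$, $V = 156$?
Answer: $396796600$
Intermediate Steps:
$M{\left(f \right)} = -477$ ($M{\left(f \right)} = \left(-3\right) 159 = -477$)
$\left(-14063 + M{\left(V \right)}\right) \left(21145 - 48435\right) = \left(-14063 - 477\right) \left(21145 - 48435\right) = \left(-14540\right) \left(-27290\right) = 396796600$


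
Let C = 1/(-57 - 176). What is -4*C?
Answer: 4/233 ≈ 0.017167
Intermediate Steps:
C = -1/233 (C = 1/(-233) = -1/233 ≈ -0.0042918)
-4*C = -4*(-1/233) = 4/233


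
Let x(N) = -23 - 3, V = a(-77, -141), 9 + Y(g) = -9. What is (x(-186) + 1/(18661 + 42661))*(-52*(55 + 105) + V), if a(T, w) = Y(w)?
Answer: 6646932699/30661 ≈ 2.1679e+5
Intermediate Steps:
Y(g) = -18 (Y(g) = -9 - 9 = -18)
a(T, w) = -18
V = -18
x(N) = -26
(x(-186) + 1/(18661 + 42661))*(-52*(55 + 105) + V) = (-26 + 1/(18661 + 42661))*(-52*(55 + 105) - 18) = (-26 + 1/61322)*(-52*160 - 18) = (-26 + 1/61322)*(-8320 - 18) = -1594371/61322*(-8338) = 6646932699/30661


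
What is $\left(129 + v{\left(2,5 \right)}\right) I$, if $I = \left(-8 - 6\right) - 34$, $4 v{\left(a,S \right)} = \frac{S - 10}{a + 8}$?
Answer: $-6186$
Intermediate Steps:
$v{\left(a,S \right)} = \frac{-10 + S}{4 \left(8 + a\right)}$ ($v{\left(a,S \right)} = \frac{\left(S - 10\right) \frac{1}{a + 8}}{4} = \frac{\left(-10 + S\right) \frac{1}{8 + a}}{4} = \frac{\frac{1}{8 + a} \left(-10 + S\right)}{4} = \frac{-10 + S}{4 \left(8 + a\right)}$)
$I = -48$ ($I = \left(-8 - 6\right) - 34 = -14 - 34 = -48$)
$\left(129 + v{\left(2,5 \right)}\right) I = \left(129 + \frac{-10 + 5}{4 \left(8 + 2\right)}\right) \left(-48\right) = \left(129 + \frac{1}{4} \cdot \frac{1}{10} \left(-5\right)\right) \left(-48\right) = \left(129 - \frac{1}{8}\right) \left(-48\right) = \frac{1031}{8} \left(-48\right) = -6186$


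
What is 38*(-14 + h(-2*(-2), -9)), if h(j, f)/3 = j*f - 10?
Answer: -5776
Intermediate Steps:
h(j, f) = -30 + 3*f*j (h(j, f) = 3*(j*f - 10) = 3*(f*j - 10) = 3*(-10 + f*j) = -30 + 3*f*j)
38*(-14 + h(-2*(-2), -9)) = 38*(-14 + (-30 + 3*(-9)*(-2*(-2)))) = 38*(-14 + (-30 + 3*(-9)*4)) = 38*(-14 + (-30 - 108)) = 38*(-14 - 138) = 38*(-152) = -5776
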